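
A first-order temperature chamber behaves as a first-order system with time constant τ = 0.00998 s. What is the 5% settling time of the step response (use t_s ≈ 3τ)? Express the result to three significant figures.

t_s ≈ 0.0299 s

t_s ≈ 3τ = 0.0299 s.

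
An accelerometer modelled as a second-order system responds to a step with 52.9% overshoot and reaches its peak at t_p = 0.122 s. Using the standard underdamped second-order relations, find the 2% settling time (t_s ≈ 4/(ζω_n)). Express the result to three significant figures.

t_s ≈ 0.766 s

The overshoot fixes ζ = −ln(OS)/√(π²+ln²(OS)) = 0.199.
t_p = π/ω_d ⇒ ω_d = 25.8 rad/s; then ω_n = ω_d/√(1−ζ²) = 26.3 rad/s.
t_s ≈ 4/(ζω_n) = 4/(0.199·26.3) = 0.766 s.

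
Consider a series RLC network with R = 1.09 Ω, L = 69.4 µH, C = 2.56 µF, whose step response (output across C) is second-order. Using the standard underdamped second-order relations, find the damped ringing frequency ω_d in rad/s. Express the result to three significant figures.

ω_d ≈ 74600 rad/s

For a series RLC circuit (capacitor voltage as output), ω_n = 1/√(LC) = 1/√(69.4 µH · 2.56 µF) = 75000 rad/s.
ζ = (R/2)·√(C/L) = (1.09/2)·√(2.56 µF/69.4 µH) = 0.105.
The damped frequency ω_d = ω_n√(1−ζ²) = 74600 rad/s.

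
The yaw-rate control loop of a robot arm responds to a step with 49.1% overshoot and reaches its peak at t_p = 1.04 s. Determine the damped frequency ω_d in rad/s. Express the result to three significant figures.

ω_d ≈ 3.02 rad/s

t_p = π/ω_d, so ω_d = π/1.04 = 3.02 rad/s.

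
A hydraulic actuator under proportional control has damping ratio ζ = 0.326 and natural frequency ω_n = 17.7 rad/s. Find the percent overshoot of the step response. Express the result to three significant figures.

For an underdamped second-order system, %OS = 100·exp(−πζ/√(1−ζ²)).
πζ/√(1−ζ²) = π·0.326/√(1−0.106) = 1.083, so %OS = 100·e^(−1.083) = 33.8%.

%OS ≈ 33.8%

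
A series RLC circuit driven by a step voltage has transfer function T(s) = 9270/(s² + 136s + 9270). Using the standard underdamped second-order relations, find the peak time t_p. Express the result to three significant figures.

Matching coefficients with s² + 2ζω_n s + ω_n² gives ω_n² = 9270 ⇒ ω_n = 96.3 rad/s, and ζ = 136/(2ω_n) = 0.706.
ω_d = 96.3·√(1 − 0.706²) = 68.2 rad/s. Then t_p = π/ω_d = 0.0461 s.

t_p ≈ 0.0461 s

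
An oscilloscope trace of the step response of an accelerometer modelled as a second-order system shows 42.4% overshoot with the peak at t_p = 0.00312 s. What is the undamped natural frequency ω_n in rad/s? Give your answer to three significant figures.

ζ from %OS: ζ = |ln 0.424|/√(π²+ln²0.424) = 0.263.
From t_p = π/ω_d, ω_d = π/0.00312 = 1010 rad/s, so ω_n = ω_d/√(1−ζ²) = 1040 rad/s.

ω_n ≈ 1040 rad/s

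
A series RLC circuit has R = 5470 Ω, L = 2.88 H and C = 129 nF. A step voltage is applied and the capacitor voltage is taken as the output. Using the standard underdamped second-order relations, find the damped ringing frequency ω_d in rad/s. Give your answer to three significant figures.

For a series RLC circuit (capacitor voltage as output), ω_n = 1/√(LC) = 1/√(2.88 H · 129 nF) = 1640 rad/s.
ζ = (R/2)·√(C/L) = (5470/2)·√(129 nF/2.88 H) = 0.579.
The damped frequency ω_d = ω_n√(1−ζ²) = 1340 rad/s.

ω_d ≈ 1340 rad/s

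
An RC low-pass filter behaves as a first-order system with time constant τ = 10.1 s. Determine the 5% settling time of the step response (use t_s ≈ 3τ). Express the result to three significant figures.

t_s ≈ 30.3 s

t_s ≈ 3τ = 30.3 s.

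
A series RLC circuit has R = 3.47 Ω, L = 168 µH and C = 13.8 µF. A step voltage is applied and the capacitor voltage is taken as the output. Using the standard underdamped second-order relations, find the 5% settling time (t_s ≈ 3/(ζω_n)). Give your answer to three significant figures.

t_s ≈ 0.000290 s

For a series RLC circuit (capacitor voltage as output), ω_n = 1/√(LC) = 1/√(168 µH · 13.8 µF) = 20800 rad/s.
ζ = (R/2)·√(C/L) = (3.47/2)·√(13.8 µF/168 µH) = 0.497.
t_s ≈ 3/(ζω_n) = 0.000290 s.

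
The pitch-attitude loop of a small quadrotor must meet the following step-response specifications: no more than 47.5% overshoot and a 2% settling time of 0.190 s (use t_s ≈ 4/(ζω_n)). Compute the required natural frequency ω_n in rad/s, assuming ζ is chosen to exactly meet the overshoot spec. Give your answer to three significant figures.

Inverting the overshoot relation: ζ = |ln 0.475|/√(π² + ln²0.475) = 0.231.
From t_s ≈ 4/(ζω_n): ω_n = 4/(ζ·t_s) = 4/(0.231·0.190) = 91.3 rad/s.

ω_n ≈ 91.3 rad/s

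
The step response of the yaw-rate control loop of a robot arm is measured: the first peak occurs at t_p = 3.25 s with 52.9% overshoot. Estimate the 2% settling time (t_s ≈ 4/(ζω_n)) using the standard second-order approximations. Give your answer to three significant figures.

t_s ≈ 20.4 s

ζ from %OS: ζ = |ln 0.529|/√(π²+ln²0.529) = 0.199.
t_p = π/ω_d ⇒ ω_d = 0.967 rad/s; then ω_n = ω_d/√(1−ζ²) = 0.986 rad/s.
t_s ≈ 4/(ζω_n) = 4/(0.199·0.986) = 20.4 s.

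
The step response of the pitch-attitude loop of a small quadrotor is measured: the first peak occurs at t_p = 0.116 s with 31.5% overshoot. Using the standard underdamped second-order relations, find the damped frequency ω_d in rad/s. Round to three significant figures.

ω_d ≈ 27.1 rad/s

t_p = π/ω_d, so ω_d = π/0.116 = 27.1 rad/s.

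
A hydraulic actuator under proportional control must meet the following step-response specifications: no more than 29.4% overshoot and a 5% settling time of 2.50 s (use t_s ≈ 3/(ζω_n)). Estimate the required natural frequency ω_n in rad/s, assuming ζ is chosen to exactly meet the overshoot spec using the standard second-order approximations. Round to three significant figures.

ω_n ≈ 3.31 rad/s

Inverting the overshoot relation: ζ = |ln 0.294|/√(π² + ln²0.294) = 0.363.
From t_s ≈ 3/(ζω_n): ω_n = 3/(ζ·t_s) = 3/(0.363·2.50) = 3.31 rad/s.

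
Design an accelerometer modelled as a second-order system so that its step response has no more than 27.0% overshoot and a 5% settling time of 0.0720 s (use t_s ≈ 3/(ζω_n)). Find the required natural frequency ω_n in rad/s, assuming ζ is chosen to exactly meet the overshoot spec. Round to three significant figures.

ω_n ≈ 108 rad/s

From %OS = 100·exp(−πζ/√(1−ζ²)), invert to get ζ = −ln(OS)/√(π² + ln²(OS)) with OS = 0.270.
−ln 0.270 = 1.309, so ζ = 1.309/√(π² + 1.714) = 0.385.
Then ω_n = 3/(ζ t_s) = 3/(0.385 × 0.0720) = 108 rad/s.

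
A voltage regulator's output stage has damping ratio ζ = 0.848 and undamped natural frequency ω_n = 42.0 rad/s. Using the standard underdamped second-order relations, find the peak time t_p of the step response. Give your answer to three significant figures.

The damped frequency is ω_d = ω_n√(1−ζ²) = 42.0·√(1−0.719) = 22.3 rad/s.
Peak time t_p = π/ω_d = π/22.3 = 0.141 s.

t_p ≈ 0.141 s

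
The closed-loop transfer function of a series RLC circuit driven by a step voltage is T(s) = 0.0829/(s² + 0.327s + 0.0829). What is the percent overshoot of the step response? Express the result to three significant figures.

Matching coefficients with s² + 2ζω_n s + ω_n² gives ω_n² = 0.0829 ⇒ ω_n = 0.288 rad/s, and ζ = 0.327/(2ω_n) = 0.568.
Overshoot: exp(−π·0.568/√(1−0.568²)) = 0.114, i.e. 11.4%.

%OS ≈ 11.4%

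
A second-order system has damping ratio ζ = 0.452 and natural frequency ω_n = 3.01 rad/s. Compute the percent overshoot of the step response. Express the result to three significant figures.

For an underdamped second-order system, %OS = 100·exp(−πζ/√(1−ζ²)).
πζ/√(1−ζ²) = π·0.452/√(1−0.204) = 1.592, so %OS = 100·e^(−1.592) = 20.4%.

%OS ≈ 20.4%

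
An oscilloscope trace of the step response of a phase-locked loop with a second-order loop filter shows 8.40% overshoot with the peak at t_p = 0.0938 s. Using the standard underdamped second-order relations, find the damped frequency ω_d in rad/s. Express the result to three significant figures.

ω_d ≈ 33.5 rad/s

t_p = π/ω_d, so ω_d = π/0.0938 = 33.5 rad/s.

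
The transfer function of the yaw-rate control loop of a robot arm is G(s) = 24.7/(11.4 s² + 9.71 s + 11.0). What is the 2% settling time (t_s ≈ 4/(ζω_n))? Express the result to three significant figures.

Dividing through by 11.4: denominator becomes s² + 0.8518 s + 0.9649.
So ω_n = √0.9649 = 0.982 rad/s and ζ = 0.8518/(2·0.982) = 0.434.
t_s ≈ 4/(ζω_n) = 9.39 s.

t_s ≈ 9.39 s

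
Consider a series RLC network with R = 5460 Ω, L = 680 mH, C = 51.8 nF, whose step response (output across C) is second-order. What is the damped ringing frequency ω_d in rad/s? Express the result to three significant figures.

For a series RLC circuit (capacitor voltage as output), ω_n = 1/√(LC) = 1/√(680 mH · 51.8 nF) = 5330 rad/s.
ζ = (R/2)·√(C/L) = (5460/2)·√(51.8 nF/680 mH) = 0.753.
ω_d = ω_n√(1−ζ²) = 3500 rad/s.

ω_d ≈ 3500 rad/s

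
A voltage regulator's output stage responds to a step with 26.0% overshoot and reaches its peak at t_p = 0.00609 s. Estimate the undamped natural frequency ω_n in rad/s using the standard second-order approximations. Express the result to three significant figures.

ζ from %OS: ζ = |ln 0.260|/√(π²+ln²0.260) = 0.394.
From t_p = π/ω_d, ω_d = π/0.00609 = 516 rad/s, so ω_n = ω_d/√(1−ζ²) = 561 rad/s.

ω_n ≈ 561 rad/s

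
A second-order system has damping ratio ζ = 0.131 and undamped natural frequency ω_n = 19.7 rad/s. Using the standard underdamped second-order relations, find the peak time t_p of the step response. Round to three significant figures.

t_p ≈ 0.161 s

The damped frequency is ω_d = ω_n√(1−ζ²) = 19.7·√(1−0.0172) = 19.5 rad/s.
Peak time t_p = π/ω_d = π/19.5 = 0.161 s.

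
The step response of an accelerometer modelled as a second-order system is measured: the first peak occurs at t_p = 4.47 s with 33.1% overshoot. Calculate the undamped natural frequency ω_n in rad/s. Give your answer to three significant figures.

ω_n ≈ 0.745 rad/s

The overshoot fixes ζ = −ln(OS)/√(π²+ln²(OS)) = 0.332.
t_p = π/ω_d ⇒ ω_d = 0.703 rad/s; then ω_n = ω_d/√(1−ζ²) = 0.745 rad/s.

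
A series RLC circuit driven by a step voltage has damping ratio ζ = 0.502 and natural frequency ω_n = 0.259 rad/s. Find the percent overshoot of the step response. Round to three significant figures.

For an underdamped second-order system, %OS = 100·exp(−πζ/√(1−ζ²)).
πζ/√(1−ζ²) = π·0.502/√(1−0.252) = 1.823, so %OS = 100·e^(−1.823) = 16.1%.

%OS ≈ 16.1%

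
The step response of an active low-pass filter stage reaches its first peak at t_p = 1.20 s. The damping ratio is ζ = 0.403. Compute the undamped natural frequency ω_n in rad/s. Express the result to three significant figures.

ω_n ≈ 2.86 rad/s

Peak time t_p = π/ω_d, so ω_d = π/t_p = π/1.20 = 2.62 rad/s.
ω_n = ω_d/√(1−ζ²) = 2.62/√0.838 = 2.86 rad/s.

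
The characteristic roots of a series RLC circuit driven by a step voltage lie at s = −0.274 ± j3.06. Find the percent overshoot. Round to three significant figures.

%OS ≈ 75.5%

With σ = 0.274, ω_d = 3.06: ω_n = √(σ²+ω_d²) = 3.07 rad/s, ζ = σ/ω_n = 0.0892.
%OS = 100 e^{−πζ/√(1−ζ²)} with ζ = 0.0892 gives 75.5%.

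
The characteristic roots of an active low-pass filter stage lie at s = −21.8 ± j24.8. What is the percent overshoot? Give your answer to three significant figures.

The poles are at −σ ± jω_d with σ = 21.8 and ω_d = 24.8, so ω_n = √(σ²+ω_d²) = 33.0 rad/s and ζ = σ/ω_n = 0.660.
%OS = 100 e^{−πζ/√(1−ζ²)} with ζ = 0.660 gives 6.32%.

%OS ≈ 6.32%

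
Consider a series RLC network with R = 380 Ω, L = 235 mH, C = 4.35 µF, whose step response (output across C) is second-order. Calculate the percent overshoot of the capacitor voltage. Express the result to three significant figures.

%OS ≈ 1.16%

For a series RLC circuit (capacitor voltage as output), ω_n = 1/√(LC) = 1/√(235 mH · 4.35 µF) = 989 rad/s.
ζ = (R/2)·√(C/L) = (380/2)·√(4.35 µF/235 mH) = 0.817.
%OS = 100·exp(−πζ/√(1−ζ²)) = 1.16%.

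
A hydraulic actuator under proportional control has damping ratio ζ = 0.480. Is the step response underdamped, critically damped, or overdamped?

underdamped

Since ζ = 0.480 < 1, the system is underdamped.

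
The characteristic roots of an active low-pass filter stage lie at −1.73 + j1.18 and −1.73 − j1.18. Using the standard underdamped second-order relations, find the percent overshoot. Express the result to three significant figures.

With σ = 1.73, ω_d = 1.18: ω_n = √(σ²+ω_d²) = 2.09 rad/s, ζ = σ/ω_n = 0.826.
%OS = 100·exp(−πζ/√(1−ζ²)) = 0.999%.

%OS ≈ 0.999%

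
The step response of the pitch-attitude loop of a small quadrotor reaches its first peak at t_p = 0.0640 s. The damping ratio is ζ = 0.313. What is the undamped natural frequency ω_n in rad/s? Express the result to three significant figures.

ω_n ≈ 51.7 rad/s

Peak time t_p = π/ω_d, so ω_d = π/t_p = π/0.0640 = 49.1 rad/s.
ω_n = ω_d/√(1−ζ²) = 49.1/√0.902 = 51.7 rad/s.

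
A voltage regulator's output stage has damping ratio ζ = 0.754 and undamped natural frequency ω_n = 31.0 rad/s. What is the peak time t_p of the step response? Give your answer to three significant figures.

The damped frequency is ω_d = ω_n√(1−ζ²) = 31.0·√(1−0.569) = 20.4 rad/s.
Peak time t_p = π/ω_d = π/20.4 = 0.154 s.

t_p ≈ 0.154 s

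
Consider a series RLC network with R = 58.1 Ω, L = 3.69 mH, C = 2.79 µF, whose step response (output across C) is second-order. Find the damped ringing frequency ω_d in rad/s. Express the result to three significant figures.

For a series RLC circuit (capacitor voltage as output), ω_n = 1/√(LC) = 1/√(3.69 mH · 2.79 µF) = 9860 rad/s.
ζ = (R/2)·√(C/L) = (58.1/2)·√(2.79 µF/3.69 mH) = 0.799.
ω_d = 9860·√(1 − 0.799²) = 5930 rad/s.

ω_d ≈ 5930 rad/s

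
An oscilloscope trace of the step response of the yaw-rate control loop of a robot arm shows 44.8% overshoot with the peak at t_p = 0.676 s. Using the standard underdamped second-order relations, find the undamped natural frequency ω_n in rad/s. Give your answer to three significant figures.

ω_n ≈ 4.80 rad/s

From the overshoot, ζ = −ln(OS)/√(π²+ln²(OS)) = 0.248.
From t_p = π/ω_d, ω_d = π/0.676 = 4.65 rad/s, so ω_n = ω_d/√(1−ζ²) = 4.80 rad/s.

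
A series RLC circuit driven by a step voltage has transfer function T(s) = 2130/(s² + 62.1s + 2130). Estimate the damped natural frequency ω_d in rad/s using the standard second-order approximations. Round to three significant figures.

ω_d ≈ 34.1 rad/s

Matching coefficients with s² + 2ζω_n s + ω_n² gives ω_n² = 2130 ⇒ ω_n = 46.2 rad/s, and ζ = 62.1/(2ω_n) = 0.673.
The damped frequency ω_d = ω_n√(1−ζ²) = 34.1 rad/s.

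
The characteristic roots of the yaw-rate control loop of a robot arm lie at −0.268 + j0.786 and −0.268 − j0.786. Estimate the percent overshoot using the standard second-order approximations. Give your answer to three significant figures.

With σ = 0.268, ω_d = 0.786: ω_n = √(σ²+ω_d²) = 0.830 rad/s, ζ = σ/ω_n = 0.323.
%OS = 100·exp(−πζ/√(1−ζ²)) = 34.3%.

%OS ≈ 34.3%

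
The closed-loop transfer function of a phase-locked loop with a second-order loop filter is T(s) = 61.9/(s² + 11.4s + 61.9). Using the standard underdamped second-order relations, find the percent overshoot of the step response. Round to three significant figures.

%OS ≈ 3.68%

Matching coefficients with s² + 2ζω_n s + ω_n² gives ω_n² = 61.9 ⇒ ω_n = 7.87 rad/s, and ζ = 11.4/(2ω_n) = 0.724.
%OS = 100·exp(−πζ/√(1−ζ²)) = 3.68%.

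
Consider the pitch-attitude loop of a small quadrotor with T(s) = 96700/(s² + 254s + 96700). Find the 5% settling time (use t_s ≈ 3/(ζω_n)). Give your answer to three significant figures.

Matching coefficients with s² + 2ζω_n s + ω_n² gives ω_n² = 96700 ⇒ ω_n = 311 rad/s, and ζ = 254/(2ω_n) = 0.408.
t_s ≈ 3/(ζω_n) = 3/(0.408·311) = 0.0236 s.

t_s ≈ 0.0236 s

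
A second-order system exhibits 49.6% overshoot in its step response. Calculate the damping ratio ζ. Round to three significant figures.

ζ = −ln(OS)/√(π² + (ln OS)²). With OS = 0.496, ln OS = −0.7012 and ζ = 0.7012/3.219 = 0.218.

ζ ≈ 0.218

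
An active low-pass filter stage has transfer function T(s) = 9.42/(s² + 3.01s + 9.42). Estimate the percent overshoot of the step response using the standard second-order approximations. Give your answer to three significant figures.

Matching coefficients with s² + 2ζω_n s + ω_n² gives ω_n² = 9.42 ⇒ ω_n = 3.07 rad/s, and ζ = 3.01/(2ω_n) = 0.490.
%OS = 100·exp(−πζ/√(1−ζ²)) = 17.1%.

%OS ≈ 17.1%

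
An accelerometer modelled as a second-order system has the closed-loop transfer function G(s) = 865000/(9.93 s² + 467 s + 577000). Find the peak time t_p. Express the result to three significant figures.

t_p ≈ 0.0131 s

Dividing through by 9.93: denominator becomes s² + 47.03 s + 58110.
So ω_n = √58110 = 241 rad/s and ζ = 47.03/(2·241) = 0.0975.
ω_d = 241·√(1 − 0.0975²) = 240 rad/s. t_p = π/ω_d = 0.0131 s.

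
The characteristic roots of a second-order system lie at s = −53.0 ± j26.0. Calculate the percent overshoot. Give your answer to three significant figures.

|pole| = ω_n = √(53.0² + 26.0²) = 59.0 rad/s; ζ = cos θ = σ/ω_n = 0.898.
%OS = 100·exp(−πζ/√(1−ζ²)) = 0.165%.

%OS ≈ 0.165%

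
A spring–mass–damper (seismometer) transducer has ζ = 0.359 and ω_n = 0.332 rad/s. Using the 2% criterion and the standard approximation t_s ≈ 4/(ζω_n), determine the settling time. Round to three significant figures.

t_s ≈ 33.6 s

t_s ≈ 4/(ζω_n) = 4/(0.359 × 0.332) = 33.6 s.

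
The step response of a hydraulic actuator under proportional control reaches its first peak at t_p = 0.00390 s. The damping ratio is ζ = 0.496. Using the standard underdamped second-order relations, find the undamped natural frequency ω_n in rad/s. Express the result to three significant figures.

Peak time t_p = π/ω_d, so ω_d = π/t_p = π/0.00390 = 806 rad/s.
ω_n = ω_d/√(1−ζ²) = 806/√0.754 = 928 rad/s.

ω_n ≈ 928 rad/s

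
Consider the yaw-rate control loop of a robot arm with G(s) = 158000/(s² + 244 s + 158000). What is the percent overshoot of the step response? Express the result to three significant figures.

%OS ≈ 36.3%

ω_n = √158000 = 397 rad/s; ζ = 244/(2·397) = 0.307.
Overshoot: exp(−π·0.307/√(1−0.307²)) = 0.363, i.e. 36.3%.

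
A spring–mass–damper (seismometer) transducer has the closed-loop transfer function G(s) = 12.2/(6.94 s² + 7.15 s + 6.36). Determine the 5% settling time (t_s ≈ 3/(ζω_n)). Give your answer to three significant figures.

Dividing through by 6.94: denominator becomes s² + 1.030 s + 0.9164.
So ω_n = √0.9164 = 0.957 rad/s and ζ = 1.030/(2·0.957) = 0.538.
t_s ≈ 3/(ζω_n) = 5.82 s.

t_s ≈ 5.82 s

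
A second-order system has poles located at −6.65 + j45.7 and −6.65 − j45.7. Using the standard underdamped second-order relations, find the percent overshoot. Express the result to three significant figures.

With σ = 6.65, ω_d = 45.7: ω_n = √(σ²+ω_d²) = 46.2 rad/s, ζ = σ/ω_n = 0.144.
Overshoot: exp(−π·0.144/√(1−0.144²)) = 0.633, i.e. 63.3%.

%OS ≈ 63.3%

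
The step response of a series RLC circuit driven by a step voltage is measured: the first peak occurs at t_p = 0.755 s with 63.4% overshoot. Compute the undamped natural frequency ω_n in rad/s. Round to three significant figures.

ω_n ≈ 4.20 rad/s

The overshoot fixes ζ = −ln(OS)/√(π²+ln²(OS)) = 0.144.
t_p = π/ω_d ⇒ ω_d = 4.16 rad/s; then ω_n = ω_d/√(1−ζ²) = 4.20 rad/s.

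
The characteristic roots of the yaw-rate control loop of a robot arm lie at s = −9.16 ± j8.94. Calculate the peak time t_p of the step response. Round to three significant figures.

t_p ≈ 0.351 s

t_p = π/ω_d with ω_d = 8.94 (the imaginary part), so t_p = 0.351 s.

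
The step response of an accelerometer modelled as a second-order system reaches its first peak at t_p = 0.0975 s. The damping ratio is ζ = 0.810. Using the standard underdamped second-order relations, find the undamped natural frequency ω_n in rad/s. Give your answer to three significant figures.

Peak time t_p = π/ω_d, so ω_d = π/t_p = π/0.0975 = 32.2 rad/s.
ω_n = ω_d/√(1−ζ²) = 32.2/√0.344 = 54.9 rad/s.

ω_n ≈ 54.9 rad/s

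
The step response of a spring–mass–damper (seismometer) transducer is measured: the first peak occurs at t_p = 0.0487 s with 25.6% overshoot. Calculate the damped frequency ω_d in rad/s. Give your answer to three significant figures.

t_p = π/ω_d, so ω_d = π/0.0487 = 64.5 rad/s.

ω_d ≈ 64.5 rad/s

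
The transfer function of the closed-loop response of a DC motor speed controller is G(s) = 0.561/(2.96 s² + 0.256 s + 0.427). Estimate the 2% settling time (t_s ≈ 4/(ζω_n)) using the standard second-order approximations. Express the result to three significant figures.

Dividing through by 2.96: denominator becomes s² + 0.08649 s + 0.1443.
So ω_n = √0.1443 = 0.380 rad/s and ζ = 0.08649/(2·0.380) = 0.114.
t_s ≈ 4/(ζω_n) = 92.5 s.

t_s ≈ 92.5 s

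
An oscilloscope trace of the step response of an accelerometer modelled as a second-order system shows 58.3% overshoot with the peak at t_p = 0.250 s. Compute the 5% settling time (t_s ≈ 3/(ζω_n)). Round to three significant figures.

t_s ≈ 1.39 s

The overshoot fixes ζ = −ln(OS)/√(π²+ln²(OS)) = 0.169.
From t_p = π/ω_d, ω_d = π/0.250 = 12.6 rad/s, so ω_n = ω_d/√(1−ζ²) = 12.8 rad/s.
t_s ≈ 3/(ζω_n) = 3/(0.169·12.8) = 1.39 s.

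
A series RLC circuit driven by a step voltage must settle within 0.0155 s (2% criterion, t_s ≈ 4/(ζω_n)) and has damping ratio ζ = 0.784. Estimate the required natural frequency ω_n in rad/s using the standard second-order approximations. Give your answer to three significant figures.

ω_n ≈ 329 rad/s

Rearranging t_s ≈ 4/(ζω_n) gives ω_n = 4/(ζ·t_s) = 4/(0.784 × 0.0155) = 329 rad/s.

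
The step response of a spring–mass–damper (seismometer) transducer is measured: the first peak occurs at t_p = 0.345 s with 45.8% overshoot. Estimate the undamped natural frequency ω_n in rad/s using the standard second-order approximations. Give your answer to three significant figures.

From the overshoot, ζ = −ln(OS)/√(π²+ln²(OS)) = 0.241.
From t_p = π/ω_d, ω_d = π/0.345 = 9.11 rad/s, so ω_n = ω_d/√(1−ζ²) = 9.38 rad/s.

ω_n ≈ 9.38 rad/s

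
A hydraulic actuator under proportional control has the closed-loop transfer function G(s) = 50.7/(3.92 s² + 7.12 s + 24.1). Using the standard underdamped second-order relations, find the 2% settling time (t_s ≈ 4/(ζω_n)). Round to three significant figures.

Dividing through by 3.92: denominator becomes s² + 1.816 s + 6.148.
So ω_n = √6.148 = 2.48 rad/s and ζ = 1.816/(2·2.48) = 0.366.
t_s ≈ 4/(ζω_n) = 4.40 s.

t_s ≈ 4.40 s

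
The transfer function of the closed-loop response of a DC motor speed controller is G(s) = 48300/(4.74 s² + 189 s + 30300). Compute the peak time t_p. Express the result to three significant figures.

t_p ≈ 0.0406 s

Dividing through by 4.74: denominator becomes s² + 39.87 s + 6392.
So ω_n = √6392 = 80.0 rad/s and ζ = 39.87/(2·80.0) = 0.249.
The damped frequency ω_d = ω_n√(1−ζ²) = 77.4 rad/s. t_p = π/ω_d = 0.0406 s.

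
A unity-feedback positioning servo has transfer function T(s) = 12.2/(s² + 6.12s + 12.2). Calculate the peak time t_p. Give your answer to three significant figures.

Matching coefficients with s² + 2ζω_n s + ω_n² gives ω_n² = 12.2 ⇒ ω_n = 3.49 rad/s, and ζ = 6.12/(2ω_n) = 0.876.
The damped frequency ω_d = ω_n√(1−ζ²) = 1.68 rad/s. Then t_p = π/ω_d = 1.87 s.

t_p ≈ 1.87 s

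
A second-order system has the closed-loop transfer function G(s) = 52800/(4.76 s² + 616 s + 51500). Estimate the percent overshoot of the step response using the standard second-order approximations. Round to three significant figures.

%OS ≈ 8.24%

Dividing through by 4.76: denominator becomes s² + 129.4 s + 10820.
So ω_n = √10820 = 104 rad/s and ζ = 129.4/(2·104) = 0.622.
%OS = 100·exp(−πζ/√(1−ζ²)) = 8.24%.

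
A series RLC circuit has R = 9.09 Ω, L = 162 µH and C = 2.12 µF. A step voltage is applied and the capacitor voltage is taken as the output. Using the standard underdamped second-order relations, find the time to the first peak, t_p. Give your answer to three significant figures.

For a series RLC circuit (capacitor voltage as output), ω_n = 1/√(LC) = 1/√(162 µH · 2.12 µF) = 54000 rad/s.
ζ = (R/2)·√(C/L) = (9.09/2)·√(2.12 µF/162 µH) = 0.520.
ω_d = ω_n√(1−ζ²) = 46100 rad/s. t_p = π/ω_d = 0.0000682 s.

t_p ≈ 0.0000682 s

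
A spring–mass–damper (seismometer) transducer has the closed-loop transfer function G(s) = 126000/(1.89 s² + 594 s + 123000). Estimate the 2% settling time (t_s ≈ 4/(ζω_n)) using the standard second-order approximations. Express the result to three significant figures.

t_s ≈ 0.0255 s

Dividing through by 1.89: denominator becomes s² + 314.3 s + 65080.
So ω_n = √65080 = 255 rad/s and ζ = 314.3/(2·255) = 0.616.
t_s ≈ 4/(ζω_n) = 0.0255 s.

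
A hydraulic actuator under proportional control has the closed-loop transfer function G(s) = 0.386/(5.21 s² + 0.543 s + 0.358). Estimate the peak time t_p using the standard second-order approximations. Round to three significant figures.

t_p ≈ 12.2 s

Dividing through by 5.21: denominator becomes s² + 0.1042 s + 0.06871.
So ω_n = √0.06871 = 0.262 rad/s and ζ = 0.1042/(2·0.262) = 0.199.
The damped frequency ω_d = ω_n√(1−ζ²) = 0.257 rad/s. t_p = π/ω_d = 12.2 s.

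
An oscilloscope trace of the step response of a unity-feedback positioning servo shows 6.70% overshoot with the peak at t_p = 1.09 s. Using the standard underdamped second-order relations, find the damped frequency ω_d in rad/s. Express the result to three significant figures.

ω_d ≈ 2.88 rad/s

t_p = π/ω_d, so ω_d = π/1.09 = 2.88 rad/s.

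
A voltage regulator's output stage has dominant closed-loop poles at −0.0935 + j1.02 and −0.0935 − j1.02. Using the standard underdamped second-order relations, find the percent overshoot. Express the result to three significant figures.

|pole| = ω_n = √(0.0935² + 1.02²) = 1.02 rad/s; ζ = cos θ = σ/ω_n = 0.0913.
Overshoot: exp(−π·0.0913/√(1−0.0913²)) = 0.750, i.e. 75.0%.

%OS ≈ 75.0%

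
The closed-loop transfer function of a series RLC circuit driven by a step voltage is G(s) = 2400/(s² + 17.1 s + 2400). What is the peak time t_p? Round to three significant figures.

t_p ≈ 0.0651 s

ω_n = √2400 = 49.0 rad/s; ζ = 17.1/(2·49.0) = 0.175.
The damped frequency ω_d = ω_n√(1−ζ²) = 48.2 rad/s. Then t_p = π/ω_d = 0.0651 s.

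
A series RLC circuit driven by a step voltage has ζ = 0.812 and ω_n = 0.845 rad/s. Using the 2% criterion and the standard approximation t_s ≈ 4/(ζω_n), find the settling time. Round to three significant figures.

t_s ≈ 4/(ζω_n) = 4/(0.812 × 0.845) = 5.83 s.

t_s ≈ 5.83 s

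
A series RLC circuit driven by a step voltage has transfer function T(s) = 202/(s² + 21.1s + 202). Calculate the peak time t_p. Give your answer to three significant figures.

Comparing the denominator to s² + 2ζω_n s + ω_n²: ω_n = √202 = 14.2 rad/s, and 2ζω_n = 21.1 so ζ = 21.1/(2·14.2) = 0.742.
ω_d = ω_n√(1−ζ²) = 9.52 rad/s. Then t_p = π/ω_d = 0.330 s.

t_p ≈ 0.330 s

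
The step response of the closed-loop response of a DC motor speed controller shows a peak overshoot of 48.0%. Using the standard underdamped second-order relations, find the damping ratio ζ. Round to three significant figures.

ζ ≈ 0.228

ζ = −ln(OS)/√(π² + (ln OS)²). With OS = 0.480, ln OS = −0.7340 and ζ = 0.7340/3.226 = 0.228.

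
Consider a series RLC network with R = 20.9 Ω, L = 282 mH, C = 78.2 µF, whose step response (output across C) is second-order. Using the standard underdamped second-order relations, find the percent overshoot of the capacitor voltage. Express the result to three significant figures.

For a series RLC circuit (capacitor voltage as output), ω_n = 1/√(LC) = 1/√(282 mH · 78.2 µF) = 213 rad/s.
ζ = (R/2)·√(C/L) = (20.9/2)·√(78.2 µF/282 mH) = 0.174.
Overshoot: exp(−π·0.174/√(1−0.174²)) = 0.574, i.e. 57.4%.

%OS ≈ 57.4%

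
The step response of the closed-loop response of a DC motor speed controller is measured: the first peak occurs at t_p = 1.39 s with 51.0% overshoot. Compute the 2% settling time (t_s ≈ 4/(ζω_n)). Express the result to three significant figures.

From the overshoot, ζ = −ln(OS)/√(π²+ln²(OS)) = 0.210.
From t_p = π/ω_d, ω_d = π/1.39 = 2.26 rad/s, so ω_n = ω_d/√(1−ζ²) = 2.31 rad/s.
t_s ≈ 4/(ζω_n) = 4/(0.210·2.31) = 8.26 s.

t_s ≈ 8.26 s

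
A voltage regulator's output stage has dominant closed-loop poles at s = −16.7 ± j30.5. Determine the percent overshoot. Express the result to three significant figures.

With σ = 16.7, ω_d = 30.5: ω_n = √(σ²+ω_d²) = 34.8 rad/s, ζ = σ/ω_n = 0.480.
%OS = 100 e^{−πζ/√(1−ζ²)} with ζ = 0.480 gives 17.9%.

%OS ≈ 17.9%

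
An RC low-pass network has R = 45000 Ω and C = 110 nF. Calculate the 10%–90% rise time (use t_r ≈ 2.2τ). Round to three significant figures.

t_r ≈ 0.0109 s

τ = RC = 45000 × 110 nF = 0.00495 s.
t_r ≈ 2.2τ = 0.0109 s.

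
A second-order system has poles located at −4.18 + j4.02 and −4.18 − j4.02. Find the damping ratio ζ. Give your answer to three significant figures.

ζ ≈ 0.721

With σ = 4.18, ω_d = 4.02: ω_n = √(σ²+ω_d²) = 5.80 rad/s, ζ = σ/ω_n = 0.721.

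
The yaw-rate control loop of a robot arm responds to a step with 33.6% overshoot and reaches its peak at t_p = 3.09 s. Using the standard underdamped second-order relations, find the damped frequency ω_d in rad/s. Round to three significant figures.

t_p = π/ω_d, so ω_d = π/3.09 = 1.02 rad/s.

ω_d ≈ 1.02 rad/s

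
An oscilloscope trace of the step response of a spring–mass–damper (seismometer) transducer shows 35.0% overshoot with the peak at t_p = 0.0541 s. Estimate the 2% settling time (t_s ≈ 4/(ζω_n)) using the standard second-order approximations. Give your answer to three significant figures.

From the overshoot, ζ = −ln(OS)/√(π²+ln²(OS)) = 0.317.
From t_p = π/ω_d, ω_d = π/0.0541 = 58.1 rad/s, so ω_n = ω_d/√(1−ζ²) = 61.2 rad/s.
t_s ≈ 4/(ζω_n) = 4/(0.317·61.2) = 0.206 s.

t_s ≈ 0.206 s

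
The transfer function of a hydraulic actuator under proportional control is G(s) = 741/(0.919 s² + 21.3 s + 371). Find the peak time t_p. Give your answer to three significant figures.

t_p ≈ 0.191 s

Dividing through by 0.919: denominator becomes s² + 23.18 s + 403.7.
So ω_n = √403.7 = 20.1 rad/s and ζ = 23.18/(2·20.1) = 0.577.
The damped frequency ω_d = ω_n√(1−ζ²) = 16.4 rad/s. t_p = π/ω_d = 0.191 s.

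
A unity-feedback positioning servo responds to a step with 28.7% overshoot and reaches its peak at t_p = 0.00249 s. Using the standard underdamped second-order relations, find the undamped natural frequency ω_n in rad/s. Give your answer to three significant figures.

ζ from %OS: ζ = |ln 0.287|/√(π²+ln²0.287) = 0.369.
From t_p = π/ω_d, ω_d = π/0.00249 = 1260 rad/s, so ω_n = ω_d/√(1−ζ²) = 1360 rad/s.

ω_n ≈ 1360 rad/s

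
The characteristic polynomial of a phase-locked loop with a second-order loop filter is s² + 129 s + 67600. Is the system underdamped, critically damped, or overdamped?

underdamped

a² − 4b = 129² − 4·67600 < 0 (complex roots); the system is underdamped.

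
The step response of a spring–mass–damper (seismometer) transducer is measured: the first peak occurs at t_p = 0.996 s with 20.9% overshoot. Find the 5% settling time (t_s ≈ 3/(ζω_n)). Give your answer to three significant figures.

t_s ≈ 1.91 s

From the overshoot, ζ = −ln(OS)/√(π²+ln²(OS)) = 0.446.
From t_p = π/ω_d, ω_d = π/0.996 = 3.15 rad/s, so ω_n = ω_d/√(1−ζ²) = 3.52 rad/s.
t_s ≈ 3/(ζω_n) = 3/(0.446·3.52) = 1.91 s.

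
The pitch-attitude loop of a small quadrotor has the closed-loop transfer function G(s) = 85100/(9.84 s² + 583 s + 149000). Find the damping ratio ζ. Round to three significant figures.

ζ ≈ 0.241

Dividing through by 9.84: denominator becomes s² + 59.25 s + 15140.
So ω_n = √15140 = 123 rad/s and ζ = 59.25/(2·123) = 0.241.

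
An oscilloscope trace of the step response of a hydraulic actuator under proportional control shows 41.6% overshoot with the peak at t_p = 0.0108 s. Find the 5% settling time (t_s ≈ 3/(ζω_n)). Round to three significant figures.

From the overshoot, ζ = −ln(OS)/√(π²+ln²(OS)) = 0.269.
t_p = π/ω_d ⇒ ω_d = 291 rad/s; then ω_n = ω_d/√(1−ζ²) = 302 rad/s.
t_s ≈ 3/(ζω_n) = 3/(0.269·302) = 0.0369 s.

t_s ≈ 0.0369 s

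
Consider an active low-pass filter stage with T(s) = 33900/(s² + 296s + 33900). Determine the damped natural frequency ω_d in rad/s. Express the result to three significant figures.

Comparing the denominator to s² + 2ζω_n s + ω_n²: ω_n = √33900 = 184 rad/s, and 2ζω_n = 296 so ζ = 296/(2·184) = 0.804.
ω_d = ω_n√(1−ζ²) = 110 rad/s.

ω_d ≈ 110 rad/s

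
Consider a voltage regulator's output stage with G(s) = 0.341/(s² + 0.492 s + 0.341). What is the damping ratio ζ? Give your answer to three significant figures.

ω_n = √0.341 = 0.584 rad/s; ζ = 0.492/(2·0.584) = 0.421.

ζ ≈ 0.421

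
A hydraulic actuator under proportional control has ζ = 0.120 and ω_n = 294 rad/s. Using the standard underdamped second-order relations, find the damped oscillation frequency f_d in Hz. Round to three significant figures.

f_d ≈ 46.5 Hz

ω_d = ω_n√(1−ζ²) = 294·√0.986 = 292 rad/s.
f_d = ω_d/(2π) = 46.5 Hz.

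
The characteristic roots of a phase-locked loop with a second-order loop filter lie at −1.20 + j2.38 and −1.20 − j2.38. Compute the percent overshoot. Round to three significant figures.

%OS ≈ 20.5%

With σ = 1.20, ω_d = 2.38: ω_n = √(σ²+ω_d²) = 2.67 rad/s, ζ = σ/ω_n = 0.450.
%OS = 100 e^{−πζ/√(1−ζ²)} with ζ = 0.450 gives 20.5%.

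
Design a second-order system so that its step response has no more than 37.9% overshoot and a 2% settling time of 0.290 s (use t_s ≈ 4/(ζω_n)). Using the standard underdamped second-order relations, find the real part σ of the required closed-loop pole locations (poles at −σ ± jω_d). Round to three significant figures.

σ ≈ 13.8

The settling-time spec alone fixes σ = ζω_n = 4/t_s = 4/0.290 = 13.8.
(Overshoot then fixes ζ = 0.295 and hence ω_d = σ·√(1−ζ²)/ζ = 44.7 rad/s.)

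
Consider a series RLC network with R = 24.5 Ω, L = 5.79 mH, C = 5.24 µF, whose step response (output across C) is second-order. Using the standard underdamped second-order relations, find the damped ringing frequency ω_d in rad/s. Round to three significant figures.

For a series RLC circuit (capacitor voltage as output), ω_n = 1/√(LC) = 1/√(5.79 mH · 5.24 µF) = 5740 rad/s.
ζ = (R/2)·√(C/L) = (24.5/2)·√(5.24 µF/5.79 mH) = 0.369.
ω_d = ω_n√(1−ζ²) = 5340 rad/s.

ω_d ≈ 5340 rad/s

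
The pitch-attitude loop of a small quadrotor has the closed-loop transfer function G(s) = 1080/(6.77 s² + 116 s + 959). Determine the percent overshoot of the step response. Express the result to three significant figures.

Dividing through by 6.77: denominator becomes s² + 17.13 s + 141.7.
So ω_n = √141.7 = 11.9 rad/s and ζ = 17.13/(2·11.9) = 0.720.
Overshoot: exp(−π·0.720/√(1−0.720²)) = 0.0385, i.e. 3.85%.

%OS ≈ 3.85%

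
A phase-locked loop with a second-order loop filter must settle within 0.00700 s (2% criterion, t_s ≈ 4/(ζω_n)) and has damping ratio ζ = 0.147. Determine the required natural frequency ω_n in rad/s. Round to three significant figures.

ω_n ≈ 3890 rad/s

Rearranging t_s ≈ 4/(ζω_n) gives ω_n = 4/(ζ·t_s) = 4/(0.147 × 0.00700) = 3890 rad/s.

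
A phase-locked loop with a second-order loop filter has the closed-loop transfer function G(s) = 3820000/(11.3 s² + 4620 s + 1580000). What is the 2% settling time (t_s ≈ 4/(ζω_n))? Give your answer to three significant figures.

t_s ≈ 0.0196 s

Dividing through by 11.3: denominator becomes s² + 408.8 s + 139800.
So ω_n = √139800 = 374 rad/s and ζ = 408.8/(2·374) = 0.547.
t_s ≈ 4/(ζω_n) = 0.0196 s.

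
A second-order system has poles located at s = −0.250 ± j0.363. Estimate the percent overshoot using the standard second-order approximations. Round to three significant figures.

With σ = 0.250, ω_d = 0.363: ω_n = √(σ²+ω_d²) = 0.441 rad/s, ζ = σ/ω_n = 0.567.
Overshoot: exp(−π·0.567/√(1−0.567²)) = 0.115, i.e. 11.5%.

%OS ≈ 11.5%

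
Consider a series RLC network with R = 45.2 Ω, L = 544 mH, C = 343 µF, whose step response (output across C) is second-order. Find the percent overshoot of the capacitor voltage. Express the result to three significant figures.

%OS ≈ 11.5%

For a series RLC circuit (capacitor voltage as output), ω_n = 1/√(LC) = 1/√(544 mH · 343 µF) = 73.2 rad/s.
ζ = (R/2)·√(C/L) = (45.2/2)·√(343 µF/544 mH) = 0.567.
%OS = 100·exp(−πζ/√(1−ζ²)) = 11.5%.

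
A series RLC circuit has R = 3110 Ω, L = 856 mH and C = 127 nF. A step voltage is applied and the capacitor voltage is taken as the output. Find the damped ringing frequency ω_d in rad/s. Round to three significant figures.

For a series RLC circuit (capacitor voltage as output), ω_n = 1/√(LC) = 1/√(856 mH · 127 nF) = 3030 rad/s.
ζ = (R/2)·√(C/L) = (3110/2)·√(127 nF/856 mH) = 0.599.
ω_d = ω_n√(1−ζ²) = 2430 rad/s.

ω_d ≈ 2430 rad/s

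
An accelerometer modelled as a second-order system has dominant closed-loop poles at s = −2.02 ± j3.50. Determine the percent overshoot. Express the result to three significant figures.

%OS ≈ 16.3%

The poles are at −σ ± jω_d with σ = 2.02 and ω_d = 3.50, so ω_n = √(σ²+ω_d²) = 4.04 rad/s and ζ = σ/ω_n = 0.500.
Overshoot: exp(−π·0.500/√(1−0.500²)) = 0.163, i.e. 16.3%.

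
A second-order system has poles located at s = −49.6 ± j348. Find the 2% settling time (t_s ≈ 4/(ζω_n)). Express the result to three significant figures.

t_s ≈ 0.0806 s

For poles at −σ ± jω_d, ζω_n = σ = 49.6, so t_s ≈ 4/σ = 0.0806 s.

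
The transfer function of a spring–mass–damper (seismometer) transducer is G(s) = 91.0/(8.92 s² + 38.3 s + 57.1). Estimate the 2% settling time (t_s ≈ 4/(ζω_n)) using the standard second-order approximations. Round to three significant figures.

Dividing through by 8.92: denominator becomes s² + 4.294 s + 6.401.
So ω_n = √6.401 = 2.53 rad/s and ζ = 4.294/(2·2.53) = 0.849.
t_s ≈ 4/(ζω_n) = 1.86 s.

t_s ≈ 1.86 s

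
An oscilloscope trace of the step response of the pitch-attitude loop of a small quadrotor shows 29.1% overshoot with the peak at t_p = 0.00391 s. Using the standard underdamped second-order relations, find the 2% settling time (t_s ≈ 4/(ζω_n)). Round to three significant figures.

t_s ≈ 0.0127 s

From the overshoot, ζ = −ln(OS)/√(π²+ln²(OS)) = 0.366.
t_p = π/ω_d ⇒ ω_d = 803 rad/s; then ω_n = ω_d/√(1−ζ²) = 863 rad/s.
t_s ≈ 4/(ζω_n) = 4/(0.366·863) = 0.0127 s.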